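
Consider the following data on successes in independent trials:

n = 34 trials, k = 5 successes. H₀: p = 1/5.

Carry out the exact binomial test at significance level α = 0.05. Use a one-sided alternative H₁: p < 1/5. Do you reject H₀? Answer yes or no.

reject H₀: no

Exact binomial: n=34, k=5, p₀=1/5=0.2000
P(X≤5) from Σ C(n,i)·p₀^i·(1−p₀)^(n−i)
p-value (one-sided, H₁ less) = 0.29965
At α=0.05: p ≥ α → fail to reject H₀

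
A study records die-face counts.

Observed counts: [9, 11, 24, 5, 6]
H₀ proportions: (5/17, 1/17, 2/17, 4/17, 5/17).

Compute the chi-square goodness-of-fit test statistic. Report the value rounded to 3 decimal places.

n = 55; E_i = n·p_i = [16.18, 3.24, 6.47, 12.94, 16.18]
χ² = (9−16.18)²/16.18 + (11−3.24)²/3.24 + (24−6.47)²/6.47 + (5−12.94)²/12.94 + (6−16.18)²/16.18 = 80.5827
df = 4

test statistic = 80.583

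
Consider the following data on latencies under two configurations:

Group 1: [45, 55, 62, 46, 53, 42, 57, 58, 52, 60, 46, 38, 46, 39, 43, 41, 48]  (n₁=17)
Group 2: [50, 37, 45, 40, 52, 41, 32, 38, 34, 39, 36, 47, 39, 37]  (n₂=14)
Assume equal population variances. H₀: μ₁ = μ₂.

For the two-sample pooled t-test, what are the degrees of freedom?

degrees of freedom = 29

df = n₁ + n₂ − 2 = 17 + 14 − 2 = 29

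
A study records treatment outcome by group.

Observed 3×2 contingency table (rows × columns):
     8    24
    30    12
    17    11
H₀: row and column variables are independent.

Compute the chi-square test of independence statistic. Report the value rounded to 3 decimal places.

Row totals [32, 42, 28], col totals [55, 47], n=102
χ² = (8−17.25)²/17.25 + (24−14.75)²/14.75 + (30−22.65)²/22.65 + (12−19.35)²/19.35 + (17−15.10)²/15.10 + (11−12.90)²/12.90 = 16.4739
df = 2

test statistic = 16.474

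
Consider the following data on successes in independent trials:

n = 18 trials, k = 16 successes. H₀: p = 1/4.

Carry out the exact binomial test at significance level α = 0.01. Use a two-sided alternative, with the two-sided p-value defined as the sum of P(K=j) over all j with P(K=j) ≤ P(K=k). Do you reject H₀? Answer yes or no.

reject H₀: yes

Exact binomial: n=18, k=16, p₀=1/4=0.2500
P(X=j) = C(n,j)·p₀^j·(1−p₀)^(n−j); p = Σ P(X=j) over j with P(X=j) ≤ P(X=16)
p-value (two-sided) = 0.00000
At α=0.01: p < α → reject H₀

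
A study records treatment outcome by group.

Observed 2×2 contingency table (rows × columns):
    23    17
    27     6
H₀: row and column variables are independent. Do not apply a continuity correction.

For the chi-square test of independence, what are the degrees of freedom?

df = (r−1)(c−1) = (2−1)·(2−1) = 1

degrees of freedom = 1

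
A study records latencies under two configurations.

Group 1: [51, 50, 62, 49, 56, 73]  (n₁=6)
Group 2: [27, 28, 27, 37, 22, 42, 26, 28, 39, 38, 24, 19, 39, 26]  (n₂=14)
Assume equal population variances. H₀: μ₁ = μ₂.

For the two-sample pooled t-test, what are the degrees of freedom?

df = n₁ + n₂ − 2 = 6 + 14 − 2 = 18

degrees of freedom = 18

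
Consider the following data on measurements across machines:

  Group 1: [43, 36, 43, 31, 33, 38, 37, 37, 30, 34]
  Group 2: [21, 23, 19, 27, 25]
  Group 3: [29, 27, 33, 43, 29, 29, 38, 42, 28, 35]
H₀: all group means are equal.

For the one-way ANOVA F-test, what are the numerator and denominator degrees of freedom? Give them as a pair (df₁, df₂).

degrees of freedom = [2, 22]

k = 3 groups, N = 25 total
df = (k−1, N−k) = (3−1, 25−3) = (2, 22)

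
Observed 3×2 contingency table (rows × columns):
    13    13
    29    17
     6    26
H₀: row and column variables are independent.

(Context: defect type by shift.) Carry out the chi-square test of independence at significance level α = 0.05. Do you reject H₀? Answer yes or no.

reject H₀: yes

Row totals [26, 46, 32], col totals [48, 56], n=104
χ² = (13−12.00)²/12.00 + (13−14.00)²/14.00 + (29−21.23)²/21.23 + (17−24.77)²/24.77 + (6−14.77)²/14.77 + (26−17.23)²/17.23 = 15.1044
df = 2
p-value (upper-tail) = 0.00052
At α=0.05: p < α → reject H₀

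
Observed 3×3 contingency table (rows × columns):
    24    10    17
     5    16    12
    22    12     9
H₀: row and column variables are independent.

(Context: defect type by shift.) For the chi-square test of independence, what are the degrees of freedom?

degrees of freedom = 4

df = (r−1)(c−1) = (3−1)·(3−1) = 4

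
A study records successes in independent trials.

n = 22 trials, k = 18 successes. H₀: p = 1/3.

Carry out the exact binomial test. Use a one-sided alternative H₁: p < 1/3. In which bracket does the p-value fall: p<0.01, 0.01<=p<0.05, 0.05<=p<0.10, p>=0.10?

Exact binomial: n=22, k=18, p₀=1/3=0.3333
P(X≤18) from Σ C(n,i)·p₀^i·(1−p₀)^(n−i)
p-value (one-sided, H₁ less) = 1.00000
→ bracket: p>=0.10

p-value bracket: p>=0.10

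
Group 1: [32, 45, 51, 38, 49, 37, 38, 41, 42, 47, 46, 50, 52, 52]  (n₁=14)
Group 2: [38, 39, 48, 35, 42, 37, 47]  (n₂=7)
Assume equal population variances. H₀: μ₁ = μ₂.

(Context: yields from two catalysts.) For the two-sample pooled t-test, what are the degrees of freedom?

df = n₁ + n₂ − 2 = 14 + 7 − 2 = 19

degrees of freedom = 19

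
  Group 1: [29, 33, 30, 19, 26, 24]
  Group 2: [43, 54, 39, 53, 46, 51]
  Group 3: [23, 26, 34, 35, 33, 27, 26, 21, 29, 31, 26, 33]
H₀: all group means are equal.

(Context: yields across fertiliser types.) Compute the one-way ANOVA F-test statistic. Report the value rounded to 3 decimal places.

test statistic = 34.630

Group means [26.83, 47.67, 28.67], grand mean 32.958
SSB = Σnᵢ(x̄ᵢ−x̄)² = 1744.125; SSW = ΣΣ(x−x̄ᵢ)² = 528.833
MSB = 1744.125/2 = 872.0625; MSW = 528.833/21 = 25.1825
F = MSB/MSW = 34.6296
df = (2, 21)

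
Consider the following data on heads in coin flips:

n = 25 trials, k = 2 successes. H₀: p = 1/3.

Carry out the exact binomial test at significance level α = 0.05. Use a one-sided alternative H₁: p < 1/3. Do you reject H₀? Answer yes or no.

Exact binomial: n=25, k=2, p₀=1/3=0.3333
P(X≤2) from Σ C(n,i)·p₀^i·(1−p₀)^(n−i)
p-value (one-sided, H₁ less) = 0.00350
At α=0.05: p < α → reject H₀

reject H₀: yes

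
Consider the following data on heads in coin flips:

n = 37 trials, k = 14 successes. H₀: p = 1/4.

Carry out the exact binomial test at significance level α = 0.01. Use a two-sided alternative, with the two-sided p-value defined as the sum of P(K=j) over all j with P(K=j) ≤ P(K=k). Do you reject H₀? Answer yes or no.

Exact binomial: n=37, k=14, p₀=1/4=0.2500
P(X=j) = C(n,j)·p₀^j·(1−p₀)^(n−j); p = Σ P(X=j) over j with P(X=j) ≤ P(X=14)
p-value (two-sided) = 0.08604
At α=0.01: p ≥ α → fail to reject H₀

reject H₀: no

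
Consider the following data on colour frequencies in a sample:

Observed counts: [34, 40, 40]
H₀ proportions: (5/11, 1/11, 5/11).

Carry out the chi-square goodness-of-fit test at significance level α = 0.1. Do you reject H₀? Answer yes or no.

n = 114; E_i = n·p_i = [51.82, 10.36, 51.82]
χ² = (34−51.82)²/51.82 + (40−10.36)²/10.36 + (40−51.82)²/51.82 = 93.5719
df = 2
p-value (upper-tail) = 0.00000
At α=0.1: p < α → reject H₀

reject H₀: yes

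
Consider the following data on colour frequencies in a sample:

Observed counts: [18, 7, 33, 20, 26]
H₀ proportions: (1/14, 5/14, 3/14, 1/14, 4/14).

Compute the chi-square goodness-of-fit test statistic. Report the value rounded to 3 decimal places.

test statistic = 66.396

n = 104; E_i = n·p_i = [7.43, 37.14, 22.29, 7.43, 29.71]
χ² = (18−7.43)²/7.43 + (7−37.14)²/37.14 + (33−22.29)²/22.29 + (20−7.43)²/7.43 + (26−29.71)²/29.71 = 66.3962
df = 4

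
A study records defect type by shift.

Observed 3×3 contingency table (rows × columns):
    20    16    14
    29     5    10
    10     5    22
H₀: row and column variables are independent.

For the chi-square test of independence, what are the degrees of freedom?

df = (r−1)(c−1) = (3−1)·(3−1) = 4

degrees of freedom = 4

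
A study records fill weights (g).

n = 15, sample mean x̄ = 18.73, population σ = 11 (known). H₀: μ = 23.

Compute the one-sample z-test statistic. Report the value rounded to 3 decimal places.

test statistic = -1.503

SE = σ/√n = 11/√15 = 2.8402
z = (x̄−μ₀)/SE = (18.73−23)/2.8402 = -1.5034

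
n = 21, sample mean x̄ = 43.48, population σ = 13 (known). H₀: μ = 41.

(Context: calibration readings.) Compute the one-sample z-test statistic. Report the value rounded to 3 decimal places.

SE = σ/√n = 13/√21 = 2.8368
z = (x̄−μ₀)/SE = (43.48−41)/2.8368 = 0.8742

test statistic = 0.874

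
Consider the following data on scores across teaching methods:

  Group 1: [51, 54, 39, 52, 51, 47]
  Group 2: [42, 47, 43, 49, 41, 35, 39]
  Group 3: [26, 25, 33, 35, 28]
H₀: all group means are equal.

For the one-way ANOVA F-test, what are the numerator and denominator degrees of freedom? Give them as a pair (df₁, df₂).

k = 3 groups, N = 18 total
df = (k−1, N−k) = (3−1, 18−3) = (2, 15)

degrees of freedom = [2, 15]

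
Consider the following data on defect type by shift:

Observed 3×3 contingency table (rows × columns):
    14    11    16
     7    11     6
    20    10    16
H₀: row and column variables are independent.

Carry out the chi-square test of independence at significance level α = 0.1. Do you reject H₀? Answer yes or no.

Row totals [41, 24, 46], col totals [41, 32, 38], n=111
χ² = (14−15.14)²/15.14 + (11−11.82)²/11.82 + (16−14.04)²/14.04 + (7−8.86)²/8.86 + (11−6.92)²/6.92 + (6−8.22)²/8.22 + (20−16.99)²/16.99 + (10−13.26)²/13.26 + (16−15.75)²/15.75 = 5.1543
df = 4
p-value (upper-tail) = 0.27182
At α=0.1: p ≥ α → fail to reject H₀

reject H₀: no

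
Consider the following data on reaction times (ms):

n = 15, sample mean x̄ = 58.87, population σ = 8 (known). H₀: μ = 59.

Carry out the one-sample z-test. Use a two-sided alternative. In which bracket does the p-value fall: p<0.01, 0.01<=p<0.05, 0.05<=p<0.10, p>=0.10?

p-value bracket: p>=0.10

SE = σ/√n = 8/√15 = 2.0656
z = (x̄−μ₀)/SE = (58.87−59)/2.0656 = -0.0629
p-value (two-sided) = 0.94982
→ bracket: p>=0.10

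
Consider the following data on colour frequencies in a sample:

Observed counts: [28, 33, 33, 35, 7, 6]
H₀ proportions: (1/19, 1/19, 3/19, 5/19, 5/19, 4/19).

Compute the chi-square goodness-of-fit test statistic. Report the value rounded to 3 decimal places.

test statistic = 192.480

n = 142; E_i = n·p_i = [7.47, 7.47, 22.42, 37.37, 37.37, 29.89]
χ² = (28−7.47)²/7.47 + (33−7.47)²/7.47 + (33−22.42)²/22.42 + (35−37.37)²/37.37 + (7−37.37)²/37.37 + (6−29.89)²/29.89 = 192.4803
df = 5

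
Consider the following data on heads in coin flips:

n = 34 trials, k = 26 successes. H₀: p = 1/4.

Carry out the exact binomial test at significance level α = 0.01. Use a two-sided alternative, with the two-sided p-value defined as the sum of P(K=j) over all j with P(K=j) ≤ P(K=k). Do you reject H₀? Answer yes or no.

reject H₀: yes

Exact binomial: n=34, k=26, p₀=1/4=0.2500
P(X=j) = C(n,j)·p₀^j·(1−p₀)^(n−j); p = Σ P(X=j) over j with P(X=j) ≤ P(X=26)
p-value (two-sided) = 0.00000
At α=0.01: p < α → reject H₀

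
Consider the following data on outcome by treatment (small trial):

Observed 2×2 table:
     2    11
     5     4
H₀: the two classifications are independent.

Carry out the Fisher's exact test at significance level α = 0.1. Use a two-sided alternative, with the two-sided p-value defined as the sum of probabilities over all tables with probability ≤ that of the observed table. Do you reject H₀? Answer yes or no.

reject H₀: yes

Margins: r₁=13, r₂=9, c₁=7, c₂=15, n=22
p_obs = C(13,2)·C(9,5)/C(22,7); sum pmf over tables with pmf ≤ p_obs
p-value (two-sided) = 0.07430
At α=0.1: p < α → reject H₀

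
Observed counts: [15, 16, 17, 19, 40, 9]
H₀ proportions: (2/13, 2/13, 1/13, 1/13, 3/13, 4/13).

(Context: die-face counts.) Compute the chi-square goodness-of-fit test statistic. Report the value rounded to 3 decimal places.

test statistic = 45.837

n = 116; E_i = n·p_i = [17.85, 17.85, 8.92, 8.92, 26.77, 35.69]
χ² = (15−17.85)²/17.85 + (16−17.85)²/17.85 + (17−8.92)²/8.92 + (19−8.92)²/8.92 + (40−26.77)²/26.77 + (9−35.69)²/35.69 = 45.8369
df = 5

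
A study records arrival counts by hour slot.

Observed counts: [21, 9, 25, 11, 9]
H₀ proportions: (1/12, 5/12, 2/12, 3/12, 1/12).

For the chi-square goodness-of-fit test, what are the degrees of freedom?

degrees of freedom = 4

df = k − 1 = 5 − 1 = 4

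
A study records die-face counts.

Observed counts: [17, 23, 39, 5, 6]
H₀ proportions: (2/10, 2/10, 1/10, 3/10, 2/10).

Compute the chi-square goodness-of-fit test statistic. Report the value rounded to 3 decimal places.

test statistic = 127.370

n = 90; E_i = n·p_i = [18.00, 18.00, 9.00, 27.00, 18.00]
χ² = (17−18.00)²/18.00 + (23−18.00)²/18.00 + (39−9.00)²/9.00 + (5−27.00)²/27.00 + (6−18.00)²/18.00 = 127.3704
df = 4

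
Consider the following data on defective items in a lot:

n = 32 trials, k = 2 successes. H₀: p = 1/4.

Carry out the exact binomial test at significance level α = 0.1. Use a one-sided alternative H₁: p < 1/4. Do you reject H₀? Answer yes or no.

reject H₀: yes

Exact binomial: n=32, k=2, p₀=1/4=0.2500
P(X≤2) from Σ C(n,i)·p₀^i·(1−p₀)^(n−i)
p-value (one-sided, H₁ less) = 0.00671
At α=0.1: p < α → reject H₀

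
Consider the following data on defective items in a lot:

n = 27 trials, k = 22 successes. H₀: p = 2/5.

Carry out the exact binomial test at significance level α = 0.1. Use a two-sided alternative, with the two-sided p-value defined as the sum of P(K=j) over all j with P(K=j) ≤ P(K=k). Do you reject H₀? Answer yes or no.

reject H₀: yes

Exact binomial: n=27, k=22, p₀=2/5=0.4000
P(X=j) = C(n,j)·p₀^j·(1−p₀)^(n−j); p = Σ P(X=j) over j with P(X=j) ≤ P(X=22)
p-value (two-sided) = 0.00001
At α=0.1: p < α → reject H₀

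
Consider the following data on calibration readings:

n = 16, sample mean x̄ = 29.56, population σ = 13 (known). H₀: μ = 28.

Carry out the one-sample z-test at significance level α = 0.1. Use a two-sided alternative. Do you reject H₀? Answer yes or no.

reject H₀: no

SE = σ/√n = 13/√16 = 3.2500
z = (x̄−μ₀)/SE = (29.56−28)/3.2500 = 0.4800
p-value (two-sided) = 0.63123
At α=0.1: p ≥ α → fail to reject H₀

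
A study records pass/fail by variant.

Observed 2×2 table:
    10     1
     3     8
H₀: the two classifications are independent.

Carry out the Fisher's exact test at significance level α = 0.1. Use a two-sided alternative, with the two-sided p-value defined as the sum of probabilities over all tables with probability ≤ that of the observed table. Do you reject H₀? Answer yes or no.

Margins: r₁=11, r₂=11, c₁=13, c₂=9, n=22
p_obs = C(11,10)·C(11,3)/C(22,13); sum pmf over tables with pmf ≤ p_obs
p-value (two-sided) = 0.00752
At α=0.1: p < α → reject H₀

reject H₀: yes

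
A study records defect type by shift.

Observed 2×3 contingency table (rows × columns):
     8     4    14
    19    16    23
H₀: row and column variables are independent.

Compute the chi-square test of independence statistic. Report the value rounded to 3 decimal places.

Row totals [26, 58], col totals [27, 20, 37], n=84
χ² = (8−8.36)²/8.36 + (4−6.19)²/6.19 + (14−11.45)²/11.45 + (19−18.64)²/18.64 + (16−13.81)²/13.81 + (23−25.55)²/25.55 = 1.9654
df = 2

test statistic = 1.965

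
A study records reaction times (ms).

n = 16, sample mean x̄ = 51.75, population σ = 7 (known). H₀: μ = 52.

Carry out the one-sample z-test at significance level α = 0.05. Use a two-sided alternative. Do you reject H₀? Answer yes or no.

SE = σ/√n = 7/√16 = 1.7500
z = (x̄−μ₀)/SE = (51.75−52)/1.7500 = -0.1429
p-value (two-sided) = 0.88640
At α=0.05: p ≥ α → fail to reject H₀

reject H₀: no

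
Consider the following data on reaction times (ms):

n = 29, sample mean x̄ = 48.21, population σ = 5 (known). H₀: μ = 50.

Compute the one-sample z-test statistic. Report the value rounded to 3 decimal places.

SE = σ/√n = 5/√29 = 0.9285
z = (x̄−μ₀)/SE = (48.21−50)/0.9285 = -1.9279

test statistic = -1.928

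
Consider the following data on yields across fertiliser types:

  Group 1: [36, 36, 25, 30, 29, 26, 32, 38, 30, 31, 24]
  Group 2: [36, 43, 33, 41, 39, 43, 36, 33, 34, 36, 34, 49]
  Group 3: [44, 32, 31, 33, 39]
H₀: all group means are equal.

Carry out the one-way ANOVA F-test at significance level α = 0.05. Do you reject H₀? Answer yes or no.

reject H₀: yes

Group means [30.64, 38.08, 35.80], grand mean 34.750
SSB = Σnᵢ(x̄ᵢ−x̄)² = 324.988; SSW = ΣΣ(x−x̄ᵢ)² = 612.262
MSB = 324.988/2 = 162.4939; MSW = 612.262/25 = 24.4905
F = MSB/MSW = 6.6350
df = (2, 25)
p-value (upper-tail) = 0.00488
At α=0.05: p < α → reject H₀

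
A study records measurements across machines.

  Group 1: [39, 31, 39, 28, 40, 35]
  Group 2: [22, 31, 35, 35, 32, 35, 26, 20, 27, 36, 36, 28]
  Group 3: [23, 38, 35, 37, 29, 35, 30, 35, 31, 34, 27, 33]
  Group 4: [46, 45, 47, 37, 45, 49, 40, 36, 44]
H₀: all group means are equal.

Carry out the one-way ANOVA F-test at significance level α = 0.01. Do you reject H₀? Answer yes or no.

reject H₀: yes

Group means [35.33, 30.25, 32.25, 43.22], grand mean 34.641
SSB = Σnᵢ(x̄ᵢ−x̄)² = 965.585; SSW = ΣΣ(x−x̄ᵢ)² = 841.389
MSB = 965.585/3 = 321.8618; MSW = 841.389/35 = 24.0397
F = MSB/MSW = 13.3888
df = (3, 35)
p-value (upper-tail) = 0.00001
At α=0.01: p < α → reject H₀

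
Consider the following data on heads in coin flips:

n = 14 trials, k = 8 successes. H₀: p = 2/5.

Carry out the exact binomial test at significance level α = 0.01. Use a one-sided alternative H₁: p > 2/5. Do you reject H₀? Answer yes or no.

Exact binomial: n=14, k=8, p₀=2/5=0.4000
P(X≥8) from Σ C(n,i)·p₀^i·(1−p₀)^(n−i)
p-value (one-sided, H₁ greater) = 0.15014
At α=0.01: p ≥ α → fail to reject H₀

reject H₀: no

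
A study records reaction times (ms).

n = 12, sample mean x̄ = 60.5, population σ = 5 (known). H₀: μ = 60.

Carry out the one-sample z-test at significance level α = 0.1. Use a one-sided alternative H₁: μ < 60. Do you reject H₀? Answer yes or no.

SE = σ/√n = 5/√12 = 1.4434
z = (x̄−μ₀)/SE = (60.5−60)/1.4434 = 0.3464
p-value (one-sided, H₁ less) = 0.63548
At α=0.1: p ≥ α → fail to reject H₀

reject H₀: no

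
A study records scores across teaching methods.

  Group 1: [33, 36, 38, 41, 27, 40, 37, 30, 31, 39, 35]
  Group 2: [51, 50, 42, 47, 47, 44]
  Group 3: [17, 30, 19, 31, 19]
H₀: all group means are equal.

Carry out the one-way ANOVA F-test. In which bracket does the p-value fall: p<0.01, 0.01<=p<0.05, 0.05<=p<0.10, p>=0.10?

p-value bracket: p<0.01

Group means [35.18, 46.83, 23.20], grand mean 35.636
SSB = Σnᵢ(x̄ᵢ−x̄)² = 1527.821; SSW = ΣΣ(x−x̄ᵢ)² = 439.270
MSB = 1527.821/2 = 763.9106; MSW = 439.270/19 = 23.1195
F = MSB/MSW = 33.0419
df = (2, 19)
p-value (upper-tail) = 0.00000
→ bracket: p<0.01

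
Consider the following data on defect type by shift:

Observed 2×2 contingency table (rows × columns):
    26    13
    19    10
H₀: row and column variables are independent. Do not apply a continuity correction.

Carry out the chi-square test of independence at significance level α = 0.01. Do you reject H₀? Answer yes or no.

reject H₀: no

Row totals [39, 29], col totals [45, 23], n=68
χ² = (26−25.81)²/25.81 + (13−13.19)²/13.19 + (19−19.19)²/19.19 + (10−9.81)²/9.81 = 0.0098
df = 1
p-value (upper-tail) = 0.92107
At α=0.01: p ≥ α → fail to reject H₀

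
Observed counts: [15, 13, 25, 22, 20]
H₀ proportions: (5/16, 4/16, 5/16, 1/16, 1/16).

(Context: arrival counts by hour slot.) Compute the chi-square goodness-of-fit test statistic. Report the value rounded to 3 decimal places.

n = 95; E_i = n·p_i = [29.69, 23.75, 29.69, 5.94, 5.94]
χ² = (15−29.69)²/29.69 + (13−23.75)²/23.75 + (25−29.69)²/29.69 + (22−5.94)²/5.94 + (20−5.94)²/5.94 = 89.6316
df = 4

test statistic = 89.632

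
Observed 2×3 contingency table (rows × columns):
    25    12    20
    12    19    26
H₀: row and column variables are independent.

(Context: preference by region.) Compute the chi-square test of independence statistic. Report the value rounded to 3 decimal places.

test statistic = 6.931

Row totals [57, 57], col totals [37, 31, 46], n=114
χ² = (25−18.50)²/18.50 + (12−15.50)²/15.50 + (20−23.00)²/23.00 + (12−18.50)²/18.50 + (19−15.50)²/15.50 + (26−23.00)²/23.00 = 6.9308
df = 2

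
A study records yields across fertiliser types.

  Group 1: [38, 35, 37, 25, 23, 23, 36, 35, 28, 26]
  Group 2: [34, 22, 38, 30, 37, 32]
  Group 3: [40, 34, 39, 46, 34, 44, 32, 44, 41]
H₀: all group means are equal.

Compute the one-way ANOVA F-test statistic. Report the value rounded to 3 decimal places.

test statistic = 6.071

Group means [30.60, 32.17, 39.33], grand mean 34.120
SSB = Σnᵢ(x̄ᵢ−x̄)² = 391.407; SSW = ΣΣ(x−x̄ᵢ)² = 709.233
MSB = 391.407/2 = 195.7033; MSW = 709.233/22 = 32.2379
F = MSB/MSW = 6.0706
df = (2, 22)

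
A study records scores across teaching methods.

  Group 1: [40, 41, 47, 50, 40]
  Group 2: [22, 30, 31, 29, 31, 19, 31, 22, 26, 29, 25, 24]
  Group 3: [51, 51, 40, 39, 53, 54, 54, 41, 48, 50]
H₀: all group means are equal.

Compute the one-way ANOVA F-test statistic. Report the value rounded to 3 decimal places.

test statistic = 55.794

Group means [43.60, 26.58, 48.10], grand mean 37.704
SSB = Σnᵢ(x̄ᵢ−x̄)² = 2738.613; SSW = ΣΣ(x−x̄ᵢ)² = 589.017
MSB = 2738.613/2 = 1369.3065; MSW = 589.017/24 = 24.5424
F = MSB/MSW = 55.7936
df = (2, 24)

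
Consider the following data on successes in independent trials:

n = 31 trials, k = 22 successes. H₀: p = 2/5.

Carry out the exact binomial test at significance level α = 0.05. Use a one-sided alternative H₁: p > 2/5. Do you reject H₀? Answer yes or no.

Exact binomial: n=31, k=22, p₀=2/5=0.4000
P(X≥22) from Σ C(n,i)·p₀^i·(1−p₀)^(n−i)
p-value (one-sided, H₁ greater) = 0.00048
At α=0.05: p < α → reject H₀

reject H₀: yes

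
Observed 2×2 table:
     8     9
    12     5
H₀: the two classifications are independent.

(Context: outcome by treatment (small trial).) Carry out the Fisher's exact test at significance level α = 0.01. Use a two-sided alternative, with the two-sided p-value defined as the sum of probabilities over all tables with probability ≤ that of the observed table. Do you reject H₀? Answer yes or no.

reject H₀: no

Margins: r₁=17, r₂=17, c₁=20, c₂=14, n=34
p_obs = C(17,8)·C(17,12)/C(34,20); sum pmf over tables with pmf ≤ p_obs
p-value (two-sided) = 0.29600
At α=0.01: p ≥ α → fail to reject H₀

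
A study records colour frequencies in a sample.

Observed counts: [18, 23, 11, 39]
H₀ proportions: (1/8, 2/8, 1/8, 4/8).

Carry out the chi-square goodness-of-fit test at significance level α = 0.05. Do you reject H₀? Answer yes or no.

reject H₀: no

n = 91; E_i = n·p_i = [11.38, 22.75, 11.38, 45.50]
χ² = (18−11.38)²/11.38 + (23−22.75)²/22.75 + (11−11.38)²/11.38 + (39−45.50)²/45.50 = 4.8022
df = 3
p-value (upper-tail) = 0.18687
At α=0.05: p ≥ α → fail to reject H₀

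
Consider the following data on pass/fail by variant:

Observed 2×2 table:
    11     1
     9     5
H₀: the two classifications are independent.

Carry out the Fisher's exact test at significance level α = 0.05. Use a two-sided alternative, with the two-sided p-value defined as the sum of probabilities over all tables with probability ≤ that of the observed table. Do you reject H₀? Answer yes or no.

Margins: r₁=12, r₂=14, c₁=20, c₂=6, n=26
p_obs = C(12,11)·C(14,9)/C(26,20); sum pmf over tables with pmf ≤ p_obs
p-value (two-sided) = 0.16957
At α=0.05: p ≥ α → fail to reject H₀

reject H₀: no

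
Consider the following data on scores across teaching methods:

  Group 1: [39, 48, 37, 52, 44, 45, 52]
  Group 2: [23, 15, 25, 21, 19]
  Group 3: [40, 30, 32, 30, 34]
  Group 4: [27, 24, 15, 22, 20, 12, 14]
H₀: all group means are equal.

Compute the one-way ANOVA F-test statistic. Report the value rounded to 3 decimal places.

Group means [45.29, 20.60, 33.20, 19.14], grand mean 30.000
SSB = Σnᵢ(x̄ᵢ−x̄)² = 2953.714; SSW = ΣΣ(x−x̄ᵢ)² = 524.286
MSB = 2953.714/3 = 984.5714; MSW = 524.286/20 = 26.2143
F = MSB/MSW = 37.5586
df = (3, 20)

test statistic = 37.559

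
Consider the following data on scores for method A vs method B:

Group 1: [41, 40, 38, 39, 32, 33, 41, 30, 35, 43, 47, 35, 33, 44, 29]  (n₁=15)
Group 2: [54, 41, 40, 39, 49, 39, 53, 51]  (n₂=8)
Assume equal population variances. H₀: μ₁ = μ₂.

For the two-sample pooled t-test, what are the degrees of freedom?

df = n₁ + n₂ − 2 = 15 + 8 − 2 = 21

degrees of freedom = 21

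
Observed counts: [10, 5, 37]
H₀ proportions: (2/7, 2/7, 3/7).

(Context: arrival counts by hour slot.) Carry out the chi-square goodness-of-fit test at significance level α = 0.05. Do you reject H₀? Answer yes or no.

n = 52; E_i = n·p_i = [14.86, 14.86, 22.29]
χ² = (10−14.86)²/14.86 + (5−14.86)²/14.86 + (37−22.29)²/22.29 = 17.8429
df = 2
p-value (upper-tail) = 0.00013
At α=0.05: p < α → reject H₀

reject H₀: yes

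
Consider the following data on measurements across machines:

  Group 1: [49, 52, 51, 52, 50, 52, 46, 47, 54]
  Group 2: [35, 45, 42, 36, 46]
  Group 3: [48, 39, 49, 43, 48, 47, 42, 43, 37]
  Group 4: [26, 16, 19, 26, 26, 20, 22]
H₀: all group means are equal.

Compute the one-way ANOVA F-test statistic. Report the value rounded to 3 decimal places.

test statistic = 72.390

Group means [50.33, 40.80, 44.00, 22.14], grand mean 40.267
SSB = Σnᵢ(x̄ᵢ−x̄)² = 3338.210; SSW = ΣΣ(x−x̄ᵢ)² = 399.657
MSB = 3338.210/3 = 1112.7365; MSW = 399.657/26 = 15.3714
F = MSB/MSW = 72.3899
df = (3, 26)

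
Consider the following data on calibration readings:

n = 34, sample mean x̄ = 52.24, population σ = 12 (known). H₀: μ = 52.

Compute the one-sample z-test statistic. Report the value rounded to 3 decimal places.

test statistic = 0.117

SE = σ/√n = 12/√34 = 2.0580
z = (x̄−μ₀)/SE = (52.24−52)/2.0580 = 0.1166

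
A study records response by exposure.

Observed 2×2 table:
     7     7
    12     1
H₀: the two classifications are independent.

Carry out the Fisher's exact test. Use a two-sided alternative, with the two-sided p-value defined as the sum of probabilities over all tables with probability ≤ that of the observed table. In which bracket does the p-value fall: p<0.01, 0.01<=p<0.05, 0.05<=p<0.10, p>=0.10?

Margins: r₁=14, r₂=13, c₁=19, c₂=8, n=27
p_obs = C(14,7)·C(13,12)/C(27,19); sum pmf over tables with pmf ≤ p_obs
p-value (two-sided) = 0.03285
→ bracket: 0.01<=p<0.05

p-value bracket: 0.01<=p<0.05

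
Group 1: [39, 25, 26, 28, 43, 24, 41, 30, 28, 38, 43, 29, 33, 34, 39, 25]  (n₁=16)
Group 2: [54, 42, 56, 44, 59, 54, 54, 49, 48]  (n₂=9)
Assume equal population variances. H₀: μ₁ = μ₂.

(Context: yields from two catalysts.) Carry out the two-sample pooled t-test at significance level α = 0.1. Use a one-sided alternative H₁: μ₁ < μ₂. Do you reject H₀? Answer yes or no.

x̄₁=32.812, s₁=6.804, n₁=16
x̄₂=51.111, s₂=5.689, n₂=9
s_p² = [15·6.804² + 8·5.689²]/23 = 41.4490
SE = √(s_p²·(1/16+1/9)) = 2.6825
t = (32.812−51.111)/2.6825 = -6.8214
df = 23
p-value (one-sided, H₁ less) = 0.00000
At α=0.1: p < α → reject H₀

reject H₀: yes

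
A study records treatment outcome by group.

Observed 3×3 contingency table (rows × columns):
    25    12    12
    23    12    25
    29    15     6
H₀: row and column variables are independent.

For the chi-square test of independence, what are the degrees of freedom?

df = (r−1)(c−1) = (3−1)·(3−1) = 4

degrees of freedom = 4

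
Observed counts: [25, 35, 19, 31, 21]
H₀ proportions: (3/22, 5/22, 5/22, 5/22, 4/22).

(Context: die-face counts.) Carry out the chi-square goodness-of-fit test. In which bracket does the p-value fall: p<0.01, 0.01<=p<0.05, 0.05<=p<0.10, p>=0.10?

n = 131; E_i = n·p_i = [17.86, 29.77, 29.77, 29.77, 23.82]
χ² = (25−17.86)²/17.86 + (35−29.77)²/29.77 + (19−29.77)²/29.77 + (31−29.77)²/29.77 + (21−23.82)²/23.82 = 8.0506
df = 4
p-value (upper-tail) = 0.08974
→ bracket: 0.05<=p<0.10

p-value bracket: 0.05<=p<0.10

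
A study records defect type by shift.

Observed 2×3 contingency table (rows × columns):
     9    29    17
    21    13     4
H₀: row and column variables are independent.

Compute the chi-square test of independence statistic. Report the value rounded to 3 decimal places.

Row totals [55, 38], col totals [30, 42, 21], n=93
χ² = (9−17.74)²/17.74 + (29−24.84)²/24.84 + (17−12.42)²/12.42 + (21−12.26)²/12.26 + (13−17.16)²/17.16 + (4−8.58)²/8.58 = 16.3827
df = 2

test statistic = 16.383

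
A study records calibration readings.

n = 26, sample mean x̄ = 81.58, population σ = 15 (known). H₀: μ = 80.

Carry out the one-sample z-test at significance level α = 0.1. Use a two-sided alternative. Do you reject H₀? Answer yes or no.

SE = σ/√n = 15/√26 = 2.9417
z = (x̄−μ₀)/SE = (81.58−80)/2.9417 = 0.5371
p-value (two-sided) = 0.59120
At α=0.1: p ≥ α → fail to reject H₀

reject H₀: no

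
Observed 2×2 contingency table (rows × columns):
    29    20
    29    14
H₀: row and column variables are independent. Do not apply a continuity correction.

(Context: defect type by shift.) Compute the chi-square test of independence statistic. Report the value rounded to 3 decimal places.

test statistic = 0.670

Row totals [49, 43], col totals [58, 34], n=92
χ² = (29−30.89)²/30.89 + (20−18.11)²/18.11 + (29−27.11)²/27.11 + (14−15.89)²/15.89 = 0.6704
df = 1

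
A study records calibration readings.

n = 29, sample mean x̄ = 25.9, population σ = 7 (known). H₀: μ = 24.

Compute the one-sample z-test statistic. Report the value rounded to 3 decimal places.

SE = σ/√n = 7/√29 = 1.2999
z = (x̄−μ₀)/SE = (25.9−24)/1.2999 = 1.4617

test statistic = 1.462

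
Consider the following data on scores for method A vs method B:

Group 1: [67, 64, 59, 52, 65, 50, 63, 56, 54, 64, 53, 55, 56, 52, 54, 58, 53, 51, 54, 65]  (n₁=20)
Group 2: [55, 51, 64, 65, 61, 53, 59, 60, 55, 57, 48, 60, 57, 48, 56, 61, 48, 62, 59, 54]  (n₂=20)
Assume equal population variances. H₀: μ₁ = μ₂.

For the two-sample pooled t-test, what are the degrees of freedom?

df = n₁ + n₂ − 2 = 20 + 20 − 2 = 38

degrees of freedom = 38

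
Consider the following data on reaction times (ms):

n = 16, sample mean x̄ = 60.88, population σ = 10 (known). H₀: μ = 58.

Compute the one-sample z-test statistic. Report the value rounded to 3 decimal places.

SE = σ/√n = 10/√16 = 2.5000
z = (x̄−μ₀)/SE = (60.88−58)/2.5000 = 1.1520

test statistic = 1.152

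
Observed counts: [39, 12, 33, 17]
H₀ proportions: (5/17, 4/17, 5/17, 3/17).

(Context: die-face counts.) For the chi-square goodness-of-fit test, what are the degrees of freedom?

degrees of freedom = 3

df = k − 1 = 4 − 1 = 3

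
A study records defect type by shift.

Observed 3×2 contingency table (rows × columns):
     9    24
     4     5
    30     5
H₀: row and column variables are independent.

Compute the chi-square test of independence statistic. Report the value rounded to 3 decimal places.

test statistic = 24.063

Row totals [33, 9, 35], col totals [43, 34], n=77
χ² = (9−18.43)²/18.43 + (24−14.57)²/14.57 + (4−5.03)²/5.03 + (5−3.97)²/3.97 + (30−19.55)²/19.55 + (5−15.45)²/15.45 = 24.0632
df = 2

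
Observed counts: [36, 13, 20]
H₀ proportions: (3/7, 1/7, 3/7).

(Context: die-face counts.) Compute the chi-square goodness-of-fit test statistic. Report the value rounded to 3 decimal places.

test statistic = 5.498

n = 69; E_i = n·p_i = [29.57, 9.86, 29.57]
χ² = (36−29.57)²/29.57 + (13−9.86)²/9.86 + (20−29.57)²/29.57 = 5.4976
df = 2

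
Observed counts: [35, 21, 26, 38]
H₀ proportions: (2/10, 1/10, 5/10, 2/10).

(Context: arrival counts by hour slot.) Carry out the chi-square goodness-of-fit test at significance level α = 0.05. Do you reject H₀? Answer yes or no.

reject H₀: yes

n = 120; E_i = n·p_i = [24.00, 12.00, 60.00, 24.00]
χ² = (35−24.00)²/24.00 + (21−12.00)²/12.00 + (26−60.00)²/60.00 + (38−24.00)²/24.00 = 39.2250
df = 3
p-value (upper-tail) = 0.00000
At α=0.05: p < α → reject H₀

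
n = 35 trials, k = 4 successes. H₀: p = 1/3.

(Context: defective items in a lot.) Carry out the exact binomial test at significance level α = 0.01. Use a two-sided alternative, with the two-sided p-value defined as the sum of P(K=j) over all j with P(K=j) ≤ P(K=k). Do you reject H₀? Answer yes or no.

reject H₀: yes

Exact binomial: n=35, k=4, p₀=1/3=0.3333
P(X=j) = C(n,j)·p₀^j·(1−p₀)^(n−j); p = Σ P(X=j) over j with P(X=j) ≤ P(X=4)
p-value (two-sided) = 0.00614
At α=0.01: p < α → reject H₀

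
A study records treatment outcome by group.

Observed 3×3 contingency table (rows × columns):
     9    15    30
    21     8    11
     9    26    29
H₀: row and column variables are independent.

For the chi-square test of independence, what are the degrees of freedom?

degrees of freedom = 4

df = (r−1)(c−1) = (3−1)·(3−1) = 4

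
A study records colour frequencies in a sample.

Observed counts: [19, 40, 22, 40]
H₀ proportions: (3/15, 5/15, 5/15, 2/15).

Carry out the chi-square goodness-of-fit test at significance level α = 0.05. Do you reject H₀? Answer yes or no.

reject H₀: yes

n = 121; E_i = n·p_i = [24.20, 40.33, 40.33, 16.13]
χ² = (19−24.20)²/24.20 + (40−40.33)²/40.33 + (22−40.33)²/40.33 + (40−16.13)²/16.13 = 44.7603
df = 3
p-value (upper-tail) = 0.00000
At α=0.05: p < α → reject H₀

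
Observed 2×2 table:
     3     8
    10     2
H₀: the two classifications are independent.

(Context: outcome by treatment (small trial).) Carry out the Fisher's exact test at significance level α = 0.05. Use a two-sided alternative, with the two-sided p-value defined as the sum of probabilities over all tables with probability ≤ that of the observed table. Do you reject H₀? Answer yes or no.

reject H₀: yes

Margins: r₁=11, r₂=12, c₁=13, c₂=10, n=23
p_obs = C(11,3)·C(12,10)/C(23,13); sum pmf over tables with pmf ≤ p_obs
p-value (two-sided) = 0.01228
At α=0.05: p < α → reject H₀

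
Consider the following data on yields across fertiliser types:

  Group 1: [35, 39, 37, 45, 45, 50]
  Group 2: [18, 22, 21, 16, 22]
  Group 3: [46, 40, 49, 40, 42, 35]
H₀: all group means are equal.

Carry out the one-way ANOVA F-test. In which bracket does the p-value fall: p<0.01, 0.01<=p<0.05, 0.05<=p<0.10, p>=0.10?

Group means [41.83, 19.80, 42.00], grand mean 35.412
SSB = Σnᵢ(x̄ᵢ−x̄)² = 1726.484; SSW = ΣΣ(x−x̄ᵢ)² = 315.633
MSB = 1726.484/2 = 863.2422; MSW = 315.633/14 = 22.5452
F = MSB/MSW = 38.2893
df = (2, 14)
p-value (upper-tail) = 0.00000
→ bracket: p<0.01

p-value bracket: p<0.01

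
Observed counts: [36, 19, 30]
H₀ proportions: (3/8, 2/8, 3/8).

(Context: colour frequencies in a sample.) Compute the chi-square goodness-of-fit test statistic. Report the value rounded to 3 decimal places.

test statistic = 0.882

n = 85; E_i = n·p_i = [31.88, 21.25, 31.88]
χ² = (36−31.88)²/31.88 + (19−21.25)²/21.25 + (30−31.88)²/31.88 = 0.8824
df = 2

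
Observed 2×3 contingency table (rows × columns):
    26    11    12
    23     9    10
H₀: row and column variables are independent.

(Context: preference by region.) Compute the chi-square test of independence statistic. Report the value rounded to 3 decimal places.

Row totals [49, 42], col totals [49, 20, 22], n=91
χ² = (26−26.38)²/26.38 + (11−10.77)²/10.77 + (12−11.85)²/11.85 + (23−22.62)²/22.62 + (9−9.23)²/9.23 + (10−10.15)²/10.15 = 0.0272
df = 2

test statistic = 0.027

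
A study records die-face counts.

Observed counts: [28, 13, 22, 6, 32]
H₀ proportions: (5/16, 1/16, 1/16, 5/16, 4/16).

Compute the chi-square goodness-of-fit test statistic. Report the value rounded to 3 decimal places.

test statistic = 68.980

n = 101; E_i = n·p_i = [31.56, 6.31, 6.31, 31.56, 25.25]
χ² = (28−31.56)²/31.56 + (13−6.31)²/6.31 + (22−6.31)²/6.31 + (6−31.56)²/31.56 + (32−25.25)²/25.25 = 68.9802
df = 4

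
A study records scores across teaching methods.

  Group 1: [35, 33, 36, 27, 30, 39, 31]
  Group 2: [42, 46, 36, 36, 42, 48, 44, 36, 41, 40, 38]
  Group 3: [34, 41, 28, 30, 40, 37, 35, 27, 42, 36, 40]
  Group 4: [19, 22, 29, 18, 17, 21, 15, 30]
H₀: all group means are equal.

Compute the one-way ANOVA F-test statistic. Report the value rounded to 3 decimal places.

Group means [33.00, 40.82, 35.45, 21.38], grand mean 33.541
SSB = Σnᵢ(x̄ᵢ−x̄)² = 1808.951; SSW = ΣΣ(x−x̄ᵢ)² = 754.239
MSB = 1808.951/3 = 602.9835; MSW = 754.239/33 = 22.8557
F = MSB/MSW = 26.3822
df = (3, 33)

test statistic = 26.382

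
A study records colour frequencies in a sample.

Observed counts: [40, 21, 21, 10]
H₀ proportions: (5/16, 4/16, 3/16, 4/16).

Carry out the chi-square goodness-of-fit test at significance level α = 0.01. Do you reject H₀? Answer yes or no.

n = 92; E_i = n·p_i = [28.75, 23.00, 17.25, 23.00]
χ² = (40−28.75)²/28.75 + (21−23.00)²/23.00 + (21−17.25)²/17.25 + (10−23.00)²/23.00 = 12.7391
df = 3
p-value (upper-tail) = 0.00524
At α=0.01: p < α → reject H₀

reject H₀: yes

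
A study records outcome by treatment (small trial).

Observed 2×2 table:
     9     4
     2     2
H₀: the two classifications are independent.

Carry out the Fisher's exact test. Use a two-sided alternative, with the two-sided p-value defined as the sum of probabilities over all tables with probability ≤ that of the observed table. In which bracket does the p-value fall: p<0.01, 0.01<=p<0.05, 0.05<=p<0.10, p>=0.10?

Margins: r₁=13, r₂=4, c₁=11, c₂=6, n=17
p_obs = C(13,9)·C(4,2)/C(17,11); sum pmf over tables with pmf ≤ p_obs
p-value (two-sided) = 0.58403
→ bracket: p>=0.10

p-value bracket: p>=0.10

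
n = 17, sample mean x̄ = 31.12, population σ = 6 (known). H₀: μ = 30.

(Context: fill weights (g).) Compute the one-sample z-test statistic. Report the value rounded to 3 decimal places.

test statistic = 0.770

SE = σ/√n = 6/√17 = 1.4552
z = (x̄−μ₀)/SE = (31.12−30)/1.4552 = 0.7696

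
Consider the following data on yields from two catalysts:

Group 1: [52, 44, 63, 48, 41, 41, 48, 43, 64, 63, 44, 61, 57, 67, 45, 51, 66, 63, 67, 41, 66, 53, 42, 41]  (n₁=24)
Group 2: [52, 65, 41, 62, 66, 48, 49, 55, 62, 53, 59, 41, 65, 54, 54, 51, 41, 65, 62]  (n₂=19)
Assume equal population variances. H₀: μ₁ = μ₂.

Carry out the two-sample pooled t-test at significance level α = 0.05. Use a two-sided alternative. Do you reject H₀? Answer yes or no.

reject H₀: no

x̄₁=52.958, s₁=10.019, n₁=24
x̄₂=55.000, s₂=8.459, n₂=19
s_p² = [23·10.019² + 18·8.459²]/41 = 87.7307
SE = √(s_p²·(1/24+1/19)) = 2.8763
t = (52.958−55.000)/2.8763 = -0.7098
df = 41
p-value (two-sided) = 0.48182
At α=0.05: p ≥ α → fail to reject H₀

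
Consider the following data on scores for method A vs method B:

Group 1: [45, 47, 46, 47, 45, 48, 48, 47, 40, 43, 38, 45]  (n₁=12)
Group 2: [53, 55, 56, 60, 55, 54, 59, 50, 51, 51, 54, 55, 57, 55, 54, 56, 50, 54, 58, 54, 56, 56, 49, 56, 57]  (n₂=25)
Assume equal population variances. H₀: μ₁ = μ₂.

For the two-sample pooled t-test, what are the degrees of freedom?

degrees of freedom = 35

df = n₁ + n₂ − 2 = 12 + 25 − 2 = 35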